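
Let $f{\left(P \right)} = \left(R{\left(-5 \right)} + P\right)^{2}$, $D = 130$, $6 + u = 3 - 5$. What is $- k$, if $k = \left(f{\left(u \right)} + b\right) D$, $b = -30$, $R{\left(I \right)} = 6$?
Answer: $3380$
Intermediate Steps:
$u = -8$ ($u = -6 + \left(3 - 5\right) = -6 - 2 = -8$)
$f{\left(P \right)} = \left(6 + P\right)^{2}$
$k = -3380$ ($k = \left(\left(6 - 8\right)^{2} - 30\right) 130 = \left(\left(-2\right)^{2} - 30\right) 130 = \left(4 - 30\right) 130 = \left(-26\right) 130 = -3380$)
$- k = \left(-1\right) \left(-3380\right) = 3380$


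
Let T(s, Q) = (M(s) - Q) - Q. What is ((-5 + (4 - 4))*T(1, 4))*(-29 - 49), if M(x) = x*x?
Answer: -2730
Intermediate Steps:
M(x) = x²
T(s, Q) = s² - 2*Q (T(s, Q) = (s² - Q) - Q = s² - 2*Q)
((-5 + (4 - 4))*T(1, 4))*(-29 - 49) = ((-5 + (4 - 4))*(1² - 2*4))*(-29 - 49) = ((-5 + 0)*(1 - 8))*(-78) = -5*(-7)*(-78) = 35*(-78) = -2730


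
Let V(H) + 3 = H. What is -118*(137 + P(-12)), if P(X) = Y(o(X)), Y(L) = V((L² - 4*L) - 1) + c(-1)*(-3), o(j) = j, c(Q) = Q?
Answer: -38704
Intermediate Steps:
V(H) = -3 + H
Y(L) = -1 + L² - 4*L (Y(L) = (-3 + ((L² - 4*L) - 1)) - 1*(-3) = (-3 + (-1 + L² - 4*L)) + 3 = (-4 + L² - 4*L) + 3 = -1 + L² - 4*L)
P(X) = -1 + X² - 4*X
-118*(137 + P(-12)) = -118*(137 + (-1 + (-12)² - 4*(-12))) = -118*(137 + (-1 + 144 + 48)) = -118*(137 + 191) = -118*328 = -38704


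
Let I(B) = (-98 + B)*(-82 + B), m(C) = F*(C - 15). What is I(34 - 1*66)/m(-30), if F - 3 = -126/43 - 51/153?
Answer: 21242/17 ≈ 1249.5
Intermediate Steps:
F = -34/129 (F = 3 + (-126/43 - 51/153) = 3 + (-126*1/43 - 51*1/153) = 3 + (-126/43 - 1/3) = 3 - 421/129 = -34/129 ≈ -0.26357)
m(C) = 170/43 - 34*C/129 (m(C) = -34*(C - 15)/129 = -34*(-15 + C)/129 = 170/43 - 34*C/129)
I(34 - 1*66)/m(-30) = (8036 + (34 - 1*66)**2 - 180*(34 - 1*66))/(170/43 - 34/129*(-30)) = (8036 + (34 - 66)**2 - 180*(34 - 66))/(170/43 + 340/43) = (8036 + (-32)**2 - 180*(-32))/(510/43) = (8036 + 1024 + 5760)*(43/510) = 14820*(43/510) = 21242/17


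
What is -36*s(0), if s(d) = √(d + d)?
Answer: 0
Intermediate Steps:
s(d) = √2*√d (s(d) = √(2*d) = √2*√d)
-36*s(0) = -36*√2*√0 = -36*√2*0 = -36*0 = 0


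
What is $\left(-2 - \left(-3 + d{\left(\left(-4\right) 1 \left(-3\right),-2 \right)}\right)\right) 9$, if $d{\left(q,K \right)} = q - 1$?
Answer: $-90$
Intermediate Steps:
$d{\left(q,K \right)} = -1 + q$
$\left(-2 - \left(-3 + d{\left(\left(-4\right) 1 \left(-3\right),-2 \right)}\right)\right) 9 = \left(-2 + \left(3 - \left(-1 + \left(-4\right) 1 \left(-3\right)\right)\right)\right) 9 = \left(-2 + \left(3 - \left(-1 - -12\right)\right)\right) 9 = \left(-2 + \left(3 - \left(-1 + 12\right)\right)\right) 9 = \left(-2 + \left(3 - 11\right)\right) 9 = \left(-2 - 8\right) 9 = \left(-10\right) 9 = -90$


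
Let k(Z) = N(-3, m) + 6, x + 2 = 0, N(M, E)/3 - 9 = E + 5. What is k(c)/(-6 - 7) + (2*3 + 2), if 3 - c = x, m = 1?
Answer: 53/13 ≈ 4.0769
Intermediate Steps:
N(M, E) = 42 + 3*E (N(M, E) = 27 + 3*(E + 5) = 27 + 3*(5 + E) = 27 + (15 + 3*E) = 42 + 3*E)
x = -2 (x = -2 + 0 = -2)
c = 5 (c = 3 - 1*(-2) = 3 + 2 = 5)
k(Z) = 51 (k(Z) = (42 + 3*1) + 6 = (42 + 3) + 6 = 45 + 6 = 51)
k(c)/(-6 - 7) + (2*3 + 2) = 51/(-6 - 7) + (2*3 + 2) = 51/(-13) + (6 + 2) = -1/13*51 + 8 = -51/13 + 8 = 53/13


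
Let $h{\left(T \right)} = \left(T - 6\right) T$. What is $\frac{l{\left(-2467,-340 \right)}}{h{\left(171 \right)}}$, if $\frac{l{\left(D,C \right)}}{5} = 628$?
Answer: $\frac{628}{5643} \approx 0.11129$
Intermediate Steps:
$l{\left(D,C \right)} = 3140$ ($l{\left(D,C \right)} = 5 \cdot 628 = 3140$)
$h{\left(T \right)} = T \left(-6 + T\right)$ ($h{\left(T \right)} = \left(-6 + T\right) T = T \left(-6 + T\right)$)
$\frac{l{\left(-2467,-340 \right)}}{h{\left(171 \right)}} = \frac{3140}{171 \left(-6 + 171\right)} = \frac{3140}{171 \cdot 165} = \frac{3140}{28215} = 3140 \cdot \frac{1}{28215} = \frac{628}{5643}$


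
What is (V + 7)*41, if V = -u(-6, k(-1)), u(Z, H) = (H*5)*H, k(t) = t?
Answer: 82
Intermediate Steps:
u(Z, H) = 5*H² (u(Z, H) = (5*H)*H = 5*H²)
V = -5 (V = -5*(-1)² = -5 ≈ -5.0000)
(V + 7)*41 = (-5 + 7)*41 = 2*41 = 82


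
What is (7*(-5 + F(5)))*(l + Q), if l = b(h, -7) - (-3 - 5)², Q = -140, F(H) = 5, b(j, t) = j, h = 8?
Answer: 0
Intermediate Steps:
l = -56 (l = 8 - (-3 - 5)² = 8 - 1*(-8)² = 8 - 1*64 = 8 - 64 = -56)
(7*(-5 + F(5)))*(l + Q) = (7*(-5 + 5))*(-56 - 140) = (7*0)*(-196) = 0*(-196) = 0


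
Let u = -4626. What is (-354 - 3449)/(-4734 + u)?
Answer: 3803/9360 ≈ 0.40630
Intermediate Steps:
(-354 - 3449)/(-4734 + u) = (-354 - 3449)/(-4734 - 4626) = -3803/(-9360) = -3803*(-1/9360) = 3803/9360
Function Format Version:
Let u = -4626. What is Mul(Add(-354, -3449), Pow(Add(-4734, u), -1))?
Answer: Rational(3803, 9360) ≈ 0.40630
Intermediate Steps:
Mul(Add(-354, -3449), Pow(Add(-4734, u), -1)) = Mul(Add(-354, -3449), Pow(Add(-4734, -4626), -1)) = Mul(-3803, Pow(-9360, -1)) = Mul(-3803, Rational(-1, 9360)) = Rational(3803, 9360)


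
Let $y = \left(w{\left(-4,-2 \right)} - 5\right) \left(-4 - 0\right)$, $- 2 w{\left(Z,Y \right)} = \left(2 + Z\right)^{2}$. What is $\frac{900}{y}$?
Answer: $\frac{225}{7} \approx 32.143$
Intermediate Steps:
$w{\left(Z,Y \right)} = - \frac{\left(2 + Z\right)^{2}}{2}$
$y = 28$ ($y = \left(- \frac{\left(2 - 4\right)^{2}}{2} - 5\right) \left(-4 - 0\right) = \left(- \frac{\left(-2\right)^{2}}{2} - 5\right) \left(-4 + 0\right) = \left(\left(- \frac{1}{2}\right) 4 - 5\right) \left(-4\right) = \left(-2 - 5\right) \left(-4\right) = \left(-7\right) \left(-4\right) = 28$)
$\frac{900}{y} = \frac{900}{28} = 900 \cdot \frac{1}{28} = \frac{225}{7}$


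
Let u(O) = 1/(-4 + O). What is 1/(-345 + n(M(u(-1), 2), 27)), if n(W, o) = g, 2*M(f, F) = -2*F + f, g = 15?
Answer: -1/330 ≈ -0.0030303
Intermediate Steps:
M(f, F) = f/2 - F (M(f, F) = (-2*F + f)/2 = (f - 2*F)/2 = f/2 - F)
n(W, o) = 15
1/(-345 + n(M(u(-1), 2), 27)) = 1/(-345 + 15) = 1/(-330) = -1/330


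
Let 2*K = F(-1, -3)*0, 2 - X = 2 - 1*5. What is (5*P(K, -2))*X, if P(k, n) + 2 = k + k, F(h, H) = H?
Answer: -50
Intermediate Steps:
X = 5 (X = 2 - (2 - 1*5) = 2 - (2 - 5) = 2 - 1*(-3) = 2 + 3 = 5)
K = 0 (K = (-3*0)/2 = (½)*0 = 0)
P(k, n) = -2 + 2*k (P(k, n) = -2 + (k + k) = -2 + 2*k)
(5*P(K, -2))*X = (5*(-2 + 2*0))*5 = (5*(-2 + 0))*5 = (5*(-2))*5 = -10*5 = -50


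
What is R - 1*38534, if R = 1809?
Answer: -36725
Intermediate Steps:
R - 1*38534 = 1809 - 1*38534 = 1809 - 38534 = -36725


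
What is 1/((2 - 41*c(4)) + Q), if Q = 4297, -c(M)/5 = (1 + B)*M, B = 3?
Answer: 1/7579 ≈ 0.00013194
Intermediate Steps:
c(M) = -20*M (c(M) = -5*(1 + 3)*M = -20*M)
1/((2 - 41*c(4)) + Q) = 1/((2 - (-820)*4) + 4297) = 1/((2 - 41*(-80)) + 4297) = 1/((2 + 3280) + 4297) = 1/(3282 + 4297) = 1/7579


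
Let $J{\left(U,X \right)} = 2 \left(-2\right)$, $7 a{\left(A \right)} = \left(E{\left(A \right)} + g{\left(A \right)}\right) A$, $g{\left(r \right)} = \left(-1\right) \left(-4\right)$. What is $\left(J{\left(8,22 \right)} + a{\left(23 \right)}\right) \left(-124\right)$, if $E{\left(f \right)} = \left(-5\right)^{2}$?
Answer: $- \frac{79236}{7} \approx -11319.0$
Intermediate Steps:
$g{\left(r \right)} = 4$
$E{\left(f \right)} = 25$
$a{\left(A \right)} = \frac{29 A}{7}$ ($a{\left(A \right)} = \frac{\left(25 + 4\right) A}{7} = \frac{29 A}{7}$)
$J{\left(U,X \right)} = -4$
$\left(J{\left(8,22 \right)} + a{\left(23 \right)}\right) \left(-124\right) = \left(-4 + \frac{29}{7} \cdot 23\right) \left(-124\right) = \left(-4 + \frac{667}{7}\right) \left(-124\right) = \frac{639}{7} \left(-124\right) = - \frac{79236}{7}$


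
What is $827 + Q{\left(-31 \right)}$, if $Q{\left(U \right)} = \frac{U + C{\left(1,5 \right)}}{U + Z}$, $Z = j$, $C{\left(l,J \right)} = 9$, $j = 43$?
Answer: $\frac{4951}{6} \approx 825.17$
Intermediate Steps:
$Z = 43$
$Q{\left(U \right)} = \frac{9 + U}{43 + U}$ ($Q{\left(U \right)} = \frac{U + 9}{U + 43} = \frac{9 + U}{43 + U}$)
$827 + Q{\left(-31 \right)} = 827 + \frac{9 - 31}{43 - 31} = 827 + \frac{1}{12} \left(-22\right) = 827 - \frac{11}{6} = \frac{4951}{6}$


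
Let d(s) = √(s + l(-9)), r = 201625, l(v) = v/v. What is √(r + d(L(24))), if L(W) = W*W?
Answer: √(201625 + √577) ≈ 449.05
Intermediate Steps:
l(v) = 1
L(W) = W²
d(s) = √(1 + s) (d(s) = √(s + 1) = √(1 + s))
√(r + d(L(24))) = √(201625 + √(1 + 24²)) = √(201625 + √(1 + 576)) = √(201625 + √577)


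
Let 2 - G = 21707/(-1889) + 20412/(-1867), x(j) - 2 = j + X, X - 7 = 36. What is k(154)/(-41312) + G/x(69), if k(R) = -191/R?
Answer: 91349289434031/426311274321856 ≈ 0.21428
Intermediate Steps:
X = 43 (X = 7 + 36 = 43)
x(j) = 45 + j (x(j) = 2 + (j + 43) = 2 + (43 + j) = 45 + j)
G = 86138763/3526763 (G = 2 - (21707/(-1889) + 20412/(-1867)) = 2 - (21707*(-1/1889) + 20412*(-1/1867)) = 2 - (-21707/1889 - 20412/1867) = 2 - 1*(-79085237/3526763) = 2 + 79085237/3526763 = 86138763/3526763 ≈ 24.424)
k(154)/(-41312) + G/x(69) = -191/154/(-41312) + 86138763/(3526763*(45 + 69)) = -191*1/154*(-1/41312) + (86138763/3526763)/114 = -191/154*(-1/41312) + (86138763/3526763)*(1/114) = 191/6362048 + 28712921/134016994 = 91349289434031/426311274321856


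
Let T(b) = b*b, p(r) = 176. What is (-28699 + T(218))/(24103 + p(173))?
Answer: 6275/8093 ≈ 0.77536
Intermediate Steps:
T(b) = b**2
(-28699 + T(218))/(24103 + p(173)) = (-28699 + 218**2)/(24103 + 176) = (-28699 + 47524)/24279 = 18825*(1/24279) = 6275/8093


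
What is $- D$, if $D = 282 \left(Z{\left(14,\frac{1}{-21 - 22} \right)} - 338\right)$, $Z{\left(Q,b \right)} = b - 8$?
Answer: $\frac{4195878}{43} \approx 97579.0$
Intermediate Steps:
$Z{\left(Q,b \right)} = -8 + b$
$D = - \frac{4195878}{43}$ ($D = 282 \left(\left(-8 + \frac{1}{-21 - 22}\right) - 338\right) = 282 \left(\left(-8 + \frac{1}{-43}\right) - 338\right) = 282 \left(\left(-8 - \frac{1}{43}\right) - 338\right) = 282 \left(- \frac{345}{43} - 338\right) = 282 \left(- \frac{14879}{43}\right) = - \frac{4195878}{43} \approx -97579.0$)
$- D = \left(-1\right) \left(- \frac{4195878}{43}\right) = \frac{4195878}{43}$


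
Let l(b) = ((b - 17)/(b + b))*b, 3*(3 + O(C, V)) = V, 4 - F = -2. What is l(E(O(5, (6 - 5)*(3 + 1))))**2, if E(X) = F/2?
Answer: 49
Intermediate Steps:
F = 6 (F = 4 - 1*(-2) = 4 + 2 = 6)
O(C, V) = -3 + V/3
E(X) = 3 (E(X) = 6/2 = 6*(1/2) = 3)
l(b) = -17/2 + b/2 (l(b) = ((-17 + b)/((2*b)))*b = ((-17 + b)*(1/(2*b)))*b = ((-17 + b)/(2*b))*b = -17/2 + b/2)
l(E(O(5, (6 - 5)*(3 + 1))))**2 = (-17/2 + (1/2)*3)**2 = (-17/2 + 3/2)**2 = (-7)**2 = 49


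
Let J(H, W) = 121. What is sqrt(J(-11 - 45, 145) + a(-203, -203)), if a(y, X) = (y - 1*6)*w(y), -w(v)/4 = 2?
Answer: sqrt(1793) ≈ 42.344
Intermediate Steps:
w(v) = -8 (w(v) = -4*2 = -8)
a(y, X) = 48 - 8*y (a(y, X) = (y - 1*6)*(-8) = (y - 6)*(-8) = (-6 + y)*(-8) = 48 - 8*y)
sqrt(J(-11 - 45, 145) + a(-203, -203)) = sqrt(121 + (48 - 8*(-203))) = sqrt(121 + (48 + 1624)) = sqrt(121 + 1672) = sqrt(1793)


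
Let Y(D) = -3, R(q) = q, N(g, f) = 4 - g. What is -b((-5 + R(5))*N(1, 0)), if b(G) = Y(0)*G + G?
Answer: 0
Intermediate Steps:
b(G) = -2*G (b(G) = -3*G + G = -2*G)
-b((-5 + R(5))*N(1, 0)) = -(-2)*(-5 + 5)*(4 - 1*1) = -(-2)*0*(4 - 1) = -(-2)*0*3 = -(-2)*0 = -1*0 = 0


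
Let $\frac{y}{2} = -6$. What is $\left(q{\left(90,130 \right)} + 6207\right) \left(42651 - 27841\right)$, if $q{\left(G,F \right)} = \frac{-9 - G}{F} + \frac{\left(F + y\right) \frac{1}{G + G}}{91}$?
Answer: $\frac{75277974112}{819} \approx 9.1914 \cdot 10^{7}$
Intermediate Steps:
$y = -12$ ($y = 2 \left(-6\right) = -12$)
$q{\left(G,F \right)} = \frac{-9 - G}{F} + \frac{-12 + F}{182 G}$ ($q{\left(G,F \right)} = \frac{-9 - G}{F} + \frac{\left(F - 12\right) \frac{1}{G + G}}{91} = \frac{-9 - G}{F} + \frac{-12 + F}{2 G} \frac{1}{91} = \frac{-9 - G}{F} + \frac{-12 + F}{182 G}$)
$\left(q{\left(90,130 \right)} + 6207\right) \left(42651 - 27841\right) = \left(\frac{\left(-1\right) 90 \left(9 + 90\right) + \frac{1}{182} \cdot 130 \left(-12 + 130\right)}{130 \cdot 90} + 6207\right) \left(42651 - 27841\right) = \left(\frac{1}{130} \cdot \frac{1}{90} \left(\left(-1\right) 90 \cdot 99 + \frac{1}{182} \cdot 130 \cdot 118\right) + 6207\right) 14810 = \left(\frac{1}{130} \cdot \frac{1}{90} \left(-8910 + \frac{590}{7}\right) + 6207\right) 14810 = \left(\frac{1}{130} \cdot \frac{1}{90} \left(- \frac{61780}{7}\right) + 6207\right) 14810 = \left(- \frac{3089}{4095} + 6207\right) 14810 = \frac{25414576}{4095} \cdot 14810 = \frac{75277974112}{819}$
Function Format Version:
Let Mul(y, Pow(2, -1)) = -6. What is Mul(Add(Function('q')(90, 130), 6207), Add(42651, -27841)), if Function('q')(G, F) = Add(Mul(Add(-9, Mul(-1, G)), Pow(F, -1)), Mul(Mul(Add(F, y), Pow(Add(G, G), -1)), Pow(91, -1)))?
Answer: Rational(75277974112, 819) ≈ 9.1914e+7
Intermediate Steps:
y = -12 (y = Mul(2, -6) = -12)
Function('q')(G, F) = Add(Mul(Pow(F, -1), Add(-9, Mul(-1, G))), Mul(Rational(1, 182), Pow(G, -1), Add(-12, F))) (Function('q')(G, F) = Add(Mul(Add(-9, Mul(-1, G)), Pow(F, -1)), Mul(Mul(Add(F, -12), Pow(Add(G, G), -1)), Pow(91, -1))) = Add(Mul(Pow(F, -1), Add(-9, Mul(-1, G))), Mul(Mul(Add(-12, F), Pow(Mul(2, G), -1)), Rational(1, 91))) = Add(Mul(Pow(F, -1), Add(-9, Mul(-1, G))), Mul(Mul(Add(-12, F), Mul(Rational(1, 2), Pow(G, -1))), Rational(1, 91))) = Add(Mul(Pow(F, -1), Add(-9, Mul(-1, G))), Mul(Mul(Rational(1, 2), Pow(G, -1), Add(-12, F)), Rational(1, 91))) = Add(Mul(Pow(F, -1), Add(-9, Mul(-1, G))), Mul(Rational(1, 182), Pow(G, -1), Add(-12, F))))
Mul(Add(Function('q')(90, 130), 6207), Add(42651, -27841)) = Mul(Add(Mul(Pow(130, -1), Pow(90, -1), Add(Mul(-1, 90, Add(9, 90)), Mul(Rational(1, 182), 130, Add(-12, 130)))), 6207), Add(42651, -27841)) = Mul(Add(Mul(Rational(1, 130), Rational(1, 90), Add(Mul(-1, 90, 99), Mul(Rational(1, 182), 130, 118))), 6207), 14810) = Mul(Add(Mul(Rational(1, 130), Rational(1, 90), Add(-8910, Rational(590, 7))), 6207), 14810) = Mul(Add(Mul(Rational(1, 130), Rational(1, 90), Rational(-61780, 7)), 6207), 14810) = Mul(Add(Rational(-3089, 4095), 6207), 14810) = Mul(Rational(25414576, 4095), 14810) = Rational(75277974112, 819)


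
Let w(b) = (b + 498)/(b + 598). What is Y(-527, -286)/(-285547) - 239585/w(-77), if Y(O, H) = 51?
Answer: -35643057356866/120215287 ≈ -2.9649e+5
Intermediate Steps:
w(b) = (498 + b)/(598 + b)
Y(-527, -286)/(-285547) - 239585/w(-77) = 51/(-285547) - 239585*(598 - 77)/(498 - 77) = 51*(-1/285547) - 239585/(421/521) = -51/285547 - 239585/((1/521)*421) = -51/285547 - 239585/421/521 = -51/285547 - 239585*521/421 = -51/285547 - 124823785/421 = -35643057356866/120215287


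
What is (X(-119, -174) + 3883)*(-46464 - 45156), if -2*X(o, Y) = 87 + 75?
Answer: -348339240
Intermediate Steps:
X(o, Y) = -81 (X(o, Y) = -(87 + 75)/2 = -½*162 = -81)
(X(-119, -174) + 3883)*(-46464 - 45156) = (-81 + 3883)*(-46464 - 45156) = 3802*(-91620) = -348339240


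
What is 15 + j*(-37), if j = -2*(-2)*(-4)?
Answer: 607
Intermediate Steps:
j = -16 (j = 4*(-4) = -16)
15 + j*(-37) = 15 - 16*(-37) = 15 + 592 = 607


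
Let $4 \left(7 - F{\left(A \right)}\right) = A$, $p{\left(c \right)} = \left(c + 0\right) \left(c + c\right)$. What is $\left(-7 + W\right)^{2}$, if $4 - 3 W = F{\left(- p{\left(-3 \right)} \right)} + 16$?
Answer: $\frac{7921}{36} \approx 220.03$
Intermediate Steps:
$p{\left(c \right)} = 2 c^{2}$ ($p{\left(c \right)} = c 2 c = 2 c^{2}$)
$F{\left(A \right)} = 7 - \frac{A}{4}$
$W = - \frac{47}{6}$ ($W = \frac{4}{3} - \frac{\left(7 - \frac{\left(-1\right) 2 \left(-3\right)^{2}}{4}\right) + 16}{3} = \frac{4}{3} - \frac{\left(7 - \frac{\left(-1\right) 2 \cdot 9}{4}\right) + 16}{3} = \frac{4}{3} - \frac{\left(7 - \frac{\left(-1\right) 18}{4}\right) + 16}{3} = \frac{4}{3} - \frac{\left(7 - - \frac{9}{2}\right) + 16}{3} = \frac{4}{3} - \frac{\left(7 + \frac{9}{2}\right) + 16}{3} = \frac{4}{3} - \frac{\frac{23}{2} + 16}{3} = \frac{4}{3} - \frac{55}{6} = - \frac{47}{6} \approx -7.8333$)
$\left(-7 + W\right)^{2} = \left(-7 - \frac{47}{6}\right)^{2} = \left(- \frac{89}{6}\right)^{2} = \frac{7921}{36}$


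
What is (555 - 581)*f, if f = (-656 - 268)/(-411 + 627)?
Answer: 1001/9 ≈ 111.22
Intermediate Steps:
f = -77/18 (f = -924/216 = -924*1/216 = -77/18 ≈ -4.2778)
(555 - 581)*f = (555 - 581)*(-77/18) = -26*(-77/18) = 1001/9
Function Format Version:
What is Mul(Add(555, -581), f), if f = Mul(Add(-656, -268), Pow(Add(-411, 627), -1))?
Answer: Rational(1001, 9) ≈ 111.22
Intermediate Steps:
f = Rational(-77, 18) (f = Mul(-924, Pow(216, -1)) = Mul(-924, Rational(1, 216)) = Rational(-77, 18) ≈ -4.2778)
Mul(Add(555, -581), f) = Mul(Add(555, -581), Rational(-77, 18)) = Mul(-26, Rational(-77, 18)) = Rational(1001, 9)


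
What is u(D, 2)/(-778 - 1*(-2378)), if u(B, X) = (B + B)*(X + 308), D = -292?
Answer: -2263/20 ≈ -113.15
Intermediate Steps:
u(B, X) = 2*B*(308 + X) (u(B, X) = (2*B)*(308 + X) = 2*B*(308 + X))
u(D, 2)/(-778 - 1*(-2378)) = (2*(-292)*(308 + 2))/(-778 - 1*(-2378)) = (2*(-292)*310)/(-778 + 2378) = -181040/1600 = -181040*1/1600 = -2263/20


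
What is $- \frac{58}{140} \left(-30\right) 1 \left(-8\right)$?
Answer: $- \frac{696}{7} \approx -99.429$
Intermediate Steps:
$- \frac{58}{140} \left(-30\right) 1 \left(-8\right) = \left(-58\right) \frac{1}{140} \left(-30\right) \left(-8\right) = \left(- \frac{29}{70}\right) \left(-30\right) \left(-8\right) = \frac{87}{7} \left(-8\right) = - \frac{696}{7}$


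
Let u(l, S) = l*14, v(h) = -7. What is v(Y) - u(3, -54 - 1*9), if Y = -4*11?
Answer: -49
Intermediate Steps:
Y = -44
u(l, S) = 14*l
v(Y) - u(3, -54 - 1*9) = -7 - 14*3 = -7 - 1*42 = -7 - 42 = -49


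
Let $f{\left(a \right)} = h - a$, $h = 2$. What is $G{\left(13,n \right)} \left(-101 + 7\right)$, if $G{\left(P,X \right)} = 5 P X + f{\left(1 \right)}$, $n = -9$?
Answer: $54896$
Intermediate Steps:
$f{\left(a \right)} = 2 - a$
$G{\left(P,X \right)} = 1 + 5 P X$ ($G{\left(P,X \right)} = 5 P X + \left(2 - 1\right) = 5 P X + 1 = 1 + 5 P X$)
$G{\left(13,n \right)} \left(-101 + 7\right) = \left(1 + 5 \cdot 13 \left(-9\right)\right) \left(-101 + 7\right) = \left(1 - 585\right) \left(-94\right) = \left(-584\right) \left(-94\right) = 54896$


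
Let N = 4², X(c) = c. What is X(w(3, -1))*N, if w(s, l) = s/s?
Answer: 16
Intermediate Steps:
w(s, l) = 1
N = 16
X(w(3, -1))*N = 1*16 = 16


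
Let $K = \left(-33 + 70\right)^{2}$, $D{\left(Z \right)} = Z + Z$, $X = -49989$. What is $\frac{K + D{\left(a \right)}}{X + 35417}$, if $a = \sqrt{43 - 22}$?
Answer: $- \frac{1369}{14572} - \frac{\sqrt{21}}{7286} \approx -0.094576$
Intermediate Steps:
$a = \sqrt{21} \approx 4.5826$
$D{\left(Z \right)} = 2 Z$
$K = 1369$ ($K = 37^{2} = 1369$)
$\frac{K + D{\left(a \right)}}{X + 35417} = \frac{1369 + 2 \sqrt{21}}{-49989 + 35417} = \frac{1369 + 2 \sqrt{21}}{-14572} = \left(1369 + 2 \sqrt{21}\right) \left(- \frac{1}{14572}\right) = - \frac{1369}{14572} - \frac{\sqrt{21}}{7286}$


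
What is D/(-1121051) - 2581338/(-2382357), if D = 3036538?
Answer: -1446768671276/890247899069 ≈ -1.6251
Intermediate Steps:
D/(-1121051) - 2581338/(-2382357) = 3036538/(-1121051) - 2581338/(-2382357) = 3036538*(-1/1121051) - 2581338*(-1/2382357) = -3036538/1121051 + 860446/794119 = -1446768671276/890247899069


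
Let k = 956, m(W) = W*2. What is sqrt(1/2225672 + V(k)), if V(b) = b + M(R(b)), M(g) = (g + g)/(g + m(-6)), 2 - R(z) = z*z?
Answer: 3*sqrt(27527476627950484480029922)/508536005428 ≈ 30.952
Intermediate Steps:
m(W) = 2*W
R(z) = 2 - z**2 (R(z) = 2 - z*z = 2 - z**2)
M(g) = 2*g/(-12 + g) (M(g) = (g + g)/(g + 2*(-6)) = (2*g)/(g - 12) = (2*g)/(-12 + g) = 2*g/(-12 + g))
V(b) = b + 2*(2 - b**2)/(-10 - b**2) (V(b) = b + 2*(2 - b**2)/(-12 + (2 - b**2)) = b + 2*(2 - b**2)/(-10 - b**2))
sqrt(1/2225672 + V(k)) = sqrt(1/2225672 + (-4 + 2*956**2 + 956*(10 + 956**2))/(10 + 956**2)) = sqrt(1/2225672 + (-4 + 2*913936 + 956*(10 + 913936))/(10 + 913936)) = sqrt(1/2225672 + (-4 + 1827872 + 956*913946)/913946) = sqrt(1/2225672 + (-4 + 1827872 + 873732376)/913946) = sqrt(1/2225672 + (1/913946)*875560244) = sqrt(1/2225672 + 437780122/456973) = sqrt(974354960148957/1017072010856) = 3*sqrt(27527476627950484480029922)/508536005428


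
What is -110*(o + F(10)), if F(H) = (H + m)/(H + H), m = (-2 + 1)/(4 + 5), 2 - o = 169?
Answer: 329681/18 ≈ 18316.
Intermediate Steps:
o = -167 (o = 2 - 1*169 = 2 - 169 = -167)
m = -1/9 ≈ -0.11111
F(H) = (-1/9 + H)/(2*H) (F(H) = (H - 1/9)/(H + H) = (-1/9 + H)/((2*H)) = (-1/9 + H)*(1/(2*H)) = (-1/9 + H)/(2*H))
-110*(o + F(10)) = -110*(-167 + (1/18)*(-1 + 9*10)/10) = -110*(-167 + (1/18)*(1/10)*(-1 + 90)) = -110*(-167 + (1/18)*(1/10)*89) = -110*(-167 + 89/180) = -110*(-29971/180) = 329681/18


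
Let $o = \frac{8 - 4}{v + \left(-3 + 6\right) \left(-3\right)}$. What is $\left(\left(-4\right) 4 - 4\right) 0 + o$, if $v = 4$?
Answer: $- \frac{4}{5} \approx -0.8$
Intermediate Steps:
$o = - \frac{4}{5}$ ($o = \frac{8 - 4}{4 + \left(-3 + 6\right) \left(-3\right)} = \frac{4}{4 + 3 \left(-3\right)} = \frac{4}{4 - 9} = \frac{4}{-5} = 4 \left(- \frac{1}{5}\right) = - \frac{4}{5} \approx -0.8$)
$\left(\left(-4\right) 4 - 4\right) 0 + o = \left(\left(-4\right) 4 - 4\right) 0 - \frac{4}{5} = \left(-16 - 4\right) 0 - \frac{4}{5} = \left(-20\right) 0 - \frac{4}{5} = 0 - \frac{4}{5} = - \frac{4}{5}$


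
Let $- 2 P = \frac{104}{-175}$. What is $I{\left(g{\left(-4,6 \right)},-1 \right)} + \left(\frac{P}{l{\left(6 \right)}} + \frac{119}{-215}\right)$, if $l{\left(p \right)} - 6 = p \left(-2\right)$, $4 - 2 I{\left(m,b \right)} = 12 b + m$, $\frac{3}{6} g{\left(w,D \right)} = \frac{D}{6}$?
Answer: $\frac{144412}{22575} \approx 6.397$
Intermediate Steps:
$g{\left(w,D \right)} = \frac{D}{3}$ ($g{\left(w,D \right)} = 2 \frac{D}{6} = \frac{D}{3}$)
$I{\left(m,b \right)} = 2 - 6 b - \frac{m}{2}$ ($I{\left(m,b \right)} = 2 - \frac{12 b + m}{2} = 2 - \frac{m + 12 b}{2} = 2 - \left(\frac{m}{2} + 6 b\right) = 2 - 6 b - \frac{m}{2}$)
$P = \frac{52}{175}$ ($P = - \frac{104 \frac{1}{-175}}{2} = - \frac{104 \left(- \frac{1}{175}\right)}{2} = \left(- \frac{1}{2}\right) \left(- \frac{104}{175}\right) = \frac{52}{175} \approx 0.29714$)
$l{\left(p \right)} = 6 - 2 p$ ($l{\left(p \right)} = 6 + p \left(-2\right) = 6 - 2 p$)
$I{\left(g{\left(-4,6 \right)},-1 \right)} + \left(\frac{P}{l{\left(6 \right)}} + \frac{119}{-215}\right) = \left(2 - -6 - \frac{\frac{1}{3} \cdot 6}{2}\right) + \left(\frac{52}{175 \left(6 - 12\right)} + \frac{119}{-215}\right) = \left(2 + 6 - 1\right) + \left(\frac{52}{175 \left(6 - 12\right)} + 119 \left(- \frac{1}{215}\right)\right) = \left(2 + 6 - 1\right) - \left(\frac{119}{215} - \frac{52}{175 \left(-6\right)}\right) = 7 + \left(\frac{52}{175} \left(- \frac{1}{6}\right) - \frac{119}{215}\right) = 7 - \frac{13613}{22575} = \frac{144412}{22575}$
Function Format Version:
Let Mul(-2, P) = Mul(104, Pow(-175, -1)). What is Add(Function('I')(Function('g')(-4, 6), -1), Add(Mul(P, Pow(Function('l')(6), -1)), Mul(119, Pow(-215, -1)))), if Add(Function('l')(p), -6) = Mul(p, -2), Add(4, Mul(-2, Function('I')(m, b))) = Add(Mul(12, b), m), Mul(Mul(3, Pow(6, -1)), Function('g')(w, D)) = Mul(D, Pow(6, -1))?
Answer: Rational(144412, 22575) ≈ 6.3970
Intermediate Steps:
Function('g')(w, D) = Mul(Rational(1, 3), D) (Function('g')(w, D) = Mul(2, Mul(D, Pow(6, -1))) = Mul(2, Mul(D, Rational(1, 6))) = Mul(2, Mul(Rational(1, 6), D)) = Mul(Rational(1, 3), D))
Function('I')(m, b) = Add(2, Mul(-6, b), Mul(Rational(-1, 2), m)) (Function('I')(m, b) = Add(2, Mul(Rational(-1, 2), Add(Mul(12, b), m))) = Add(2, Mul(Rational(-1, 2), Add(m, Mul(12, b)))) = Add(2, Add(Mul(-6, b), Mul(Rational(-1, 2), m))) = Add(2, Mul(-6, b), Mul(Rational(-1, 2), m)))
P = Rational(52, 175) (P = Mul(Rational(-1, 2), Mul(104, Pow(-175, -1))) = Mul(Rational(-1, 2), Mul(104, Rational(-1, 175))) = Mul(Rational(-1, 2), Rational(-104, 175)) = Rational(52, 175) ≈ 0.29714)
Function('l')(p) = Add(6, Mul(-2, p)) (Function('l')(p) = Add(6, Mul(p, -2)) = Add(6, Mul(-2, p)))
Add(Function('I')(Function('g')(-4, 6), -1), Add(Mul(P, Pow(Function('l')(6), -1)), Mul(119, Pow(-215, -1)))) = Add(Add(2, Mul(-6, -1), Mul(Rational(-1, 2), Mul(Rational(1, 3), 6))), Add(Mul(Rational(52, 175), Pow(Add(6, Mul(-2, 6)), -1)), Mul(119, Pow(-215, -1)))) = Add(Add(2, 6, Mul(Rational(-1, 2), 2)), Add(Mul(Rational(52, 175), Pow(Add(6, -12), -1)), Mul(119, Rational(-1, 215)))) = Add(Add(2, 6, -1), Add(Mul(Rational(52, 175), Pow(-6, -1)), Rational(-119, 215))) = Add(7, Add(Mul(Rational(52, 175), Rational(-1, 6)), Rational(-119, 215))) = Add(7, Add(Rational(-26, 525), Rational(-119, 215))) = Add(7, Rational(-13613, 22575)) = Rational(144412, 22575)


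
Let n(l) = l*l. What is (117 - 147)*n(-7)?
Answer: -1470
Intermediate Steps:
n(l) = l²
(117 - 147)*n(-7) = (117 - 147)*(-7)² = -30*49 = -1470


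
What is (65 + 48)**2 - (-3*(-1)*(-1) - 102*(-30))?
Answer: 9712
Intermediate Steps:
(65 + 48)**2 - (-3*(-1)*(-1) - 102*(-30)) = 113**2 - (3*(-1) + 3060) = 12769 - (-3 + 3060) = 12769 - 1*3057 = 12769 - 3057 = 9712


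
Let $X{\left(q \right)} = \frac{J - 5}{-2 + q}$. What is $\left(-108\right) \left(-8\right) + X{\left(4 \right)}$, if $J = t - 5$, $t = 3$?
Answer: $\frac{1721}{2} \approx 860.5$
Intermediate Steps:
$J = -2$ ($J = 3 - 5 = -2$)
$X{\left(q \right)} = - \frac{7}{-2 + q}$ ($X{\left(q \right)} = \frac{-2 - 5}{-2 + q} = - \frac{7}{-2 + q}$)
$\left(-108\right) \left(-8\right) + X{\left(4 \right)} = \left(-108\right) \left(-8\right) - \frac{7}{-2 + 4} = 864 - \frac{7}{2} = \frac{1721}{2}$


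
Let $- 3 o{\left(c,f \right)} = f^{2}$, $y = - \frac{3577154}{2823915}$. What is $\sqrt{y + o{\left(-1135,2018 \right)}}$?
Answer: $\frac{i \sqrt{1202768942854708690}}{941305} \approx 1165.1 i$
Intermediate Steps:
$y = - \frac{3577154}{2823915}$ ($y = \left(-3577154\right) \frac{1}{2823915} = - \frac{3577154}{2823915} \approx -1.2667$)
$o{\left(c,f \right)} = - \frac{f^{2}}{3}$
$\sqrt{y + o{\left(-1135,2018 \right)}} = \sqrt{- \frac{3577154}{2823915} - \frac{2018^{2}}{3}} = \sqrt{- \frac{3577154}{2823915} - \frac{4072324}{3}} = \sqrt{- \frac{1277767506658}{941305}} = \frac{i \sqrt{1202768942854708690}}{941305}$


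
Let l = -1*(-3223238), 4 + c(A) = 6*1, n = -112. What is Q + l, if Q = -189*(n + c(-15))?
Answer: 3244028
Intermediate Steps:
c(A) = 2 (c(A) = -4 + 6*1 = -4 + 6 = 2)
Q = 20790 (Q = -189*(-112 + 2) = -189*(-110) = 20790)
l = 3223238
Q + l = 20790 + 3223238 = 3244028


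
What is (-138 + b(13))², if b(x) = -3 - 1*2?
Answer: 20449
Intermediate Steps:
b(x) = -5 (b(x) = -3 - 2 = -5)
(-138 + b(13))² = (-138 - 5)² = (-143)² = 20449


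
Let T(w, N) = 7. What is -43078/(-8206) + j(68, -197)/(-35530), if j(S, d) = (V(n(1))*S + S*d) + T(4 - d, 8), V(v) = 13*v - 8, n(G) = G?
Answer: 74438247/13252690 ≈ 5.6168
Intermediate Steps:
V(v) = -8 + 13*v
j(S, d) = 7 + 5*S + S*d (j(S, d) = ((-8 + 13*1)*S + S*d) + 7 = ((-8 + 13)*S + S*d) + 7 = (5*S + S*d) + 7 = 7 + 5*S + S*d)
-43078/(-8206) + j(68, -197)/(-35530) = -43078/(-8206) + (7 + 5*68 + 68*(-197))/(-35530) = -43078*(-1/8206) + (7 + 340 - 13396)*(-1/35530) = 21539/4103 - 13049*(-1/35530) = 21539/4103 + 13049/35530 = 74438247/13252690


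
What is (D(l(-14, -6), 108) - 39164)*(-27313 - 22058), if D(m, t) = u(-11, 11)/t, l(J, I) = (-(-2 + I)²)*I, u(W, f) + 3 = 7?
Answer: 17402076139/9 ≈ 1.9336e+9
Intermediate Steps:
u(W, f) = 4 (u(W, f) = -3 + 7 = 4)
l(J, I) = -I*(-2 + I)²
D(m, t) = 4/t
(D(l(-14, -6), 108) - 39164)*(-27313 - 22058) = (4/108 - 39164)*(-27313 - 22058) = (4*(1/108) - 39164)*(-49371) = (1/27 - 39164)*(-49371) = -1057427/27*(-49371) = 17402076139/9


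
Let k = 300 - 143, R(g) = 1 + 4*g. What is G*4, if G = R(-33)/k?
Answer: -524/157 ≈ -3.3376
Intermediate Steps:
k = 157
G = -131/157 (G = (1 + 4*(-33))/157 = (1 - 132)*(1/157) = -131*1/157 = -131/157 ≈ -0.83439)
G*4 = -131/157*4 = -524/157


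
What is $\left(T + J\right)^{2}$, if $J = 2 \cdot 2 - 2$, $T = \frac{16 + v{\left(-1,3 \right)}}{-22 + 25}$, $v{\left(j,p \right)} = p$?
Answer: $\frac{625}{9} \approx 69.444$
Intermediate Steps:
$T = \frac{19}{3}$ ($T = \frac{16 + 3}{-22 + 25} = \frac{19}{3} \approx 6.3333$)
$J = 2$ ($J = 4 - 2 = 2$)
$\left(T + J\right)^{2} = \left(\frac{19}{3} + 2\right)^{2} = \left(\frac{25}{3}\right)^{2} = \frac{625}{9}$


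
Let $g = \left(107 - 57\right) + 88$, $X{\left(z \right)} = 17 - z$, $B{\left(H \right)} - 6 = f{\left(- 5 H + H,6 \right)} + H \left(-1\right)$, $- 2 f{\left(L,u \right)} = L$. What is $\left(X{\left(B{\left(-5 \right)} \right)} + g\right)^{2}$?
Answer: $23716$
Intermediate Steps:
$f{\left(L,u \right)} = - \frac{L}{2}$
$B{\left(H \right)} = 6 + H$ ($B{\left(H \right)} = 6 + \left(- \frac{- 5 H + H}{2} + H \left(-1\right)\right) = 6 - \left(H + \frac{1}{2} \left(-4\right) H\right) = 6 + \left(2 H - H\right) = 6 + H$)
$g = 138$ ($g = 50 + 88 = 138$)
$\left(X{\left(B{\left(-5 \right)} \right)} + g\right)^{2} = \left(\left(17 - \left(6 - 5\right)\right) + 138\right)^{2} = \left(\left(17 - 1\right) + 138\right)^{2} = \left(16 + 138\right)^{2} = 154^{2} = 23716$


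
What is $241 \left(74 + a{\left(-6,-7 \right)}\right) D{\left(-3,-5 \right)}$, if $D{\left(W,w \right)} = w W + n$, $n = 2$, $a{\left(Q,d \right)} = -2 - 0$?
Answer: $294984$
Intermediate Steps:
$a{\left(Q,d \right)} = -2$ ($a{\left(Q,d \right)} = -2 + 0 = -2$)
$D{\left(W,w \right)} = 2 + W w$ ($D{\left(W,w \right)} = w W + 2 = W w + 2 = 2 + W w$)
$241 \left(74 + a{\left(-6,-7 \right)}\right) D{\left(-3,-5 \right)} = 241 \left(74 - 2\right) \left(2 - -15\right) = 241 \cdot 72 \left(2 + 15\right) = 241 \cdot 72 \cdot 17 = 241 \cdot 1224 = 294984$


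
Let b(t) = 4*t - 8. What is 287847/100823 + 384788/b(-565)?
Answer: -9535660882/57166641 ≈ -166.80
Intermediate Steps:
b(t) = -8 + 4*t
287847/100823 + 384788/b(-565) = 287847/100823 + 384788/(-8 + 4*(-565)) = 287847*(1/100823) + 384788/(-8 - 2260) = 287847/100823 + 384788/(-2268) = 287847/100823 + 384788*(-1/2268) = 287847/100823 - 96197/567 = -9535660882/57166641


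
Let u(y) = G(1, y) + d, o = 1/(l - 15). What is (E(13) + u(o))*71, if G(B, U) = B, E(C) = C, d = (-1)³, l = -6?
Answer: 923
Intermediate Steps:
d = -1
o = -1/21 (o = 1/(-6 - 15) = 1/(-21) = -1/21 ≈ -0.047619)
u(y) = 0 (u(y) = 1 - 1 = 0)
(E(13) + u(o))*71 = (13 + 0)*71 = 13*71 = 923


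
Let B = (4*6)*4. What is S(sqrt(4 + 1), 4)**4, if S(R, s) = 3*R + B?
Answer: 87425001 + 10668672*sqrt(5) ≈ 1.1128e+8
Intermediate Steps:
B = 96 (B = 24*4 = 96)
S(R, s) = 96 + 3*R (S(R, s) = 3*R + 96 = 96 + 3*R)
S(sqrt(4 + 1), 4)**4 = (96 + 3*sqrt(4 + 1))**4 = (96 + 3*sqrt(5))**4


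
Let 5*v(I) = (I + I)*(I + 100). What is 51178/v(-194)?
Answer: 127945/18236 ≈ 7.0161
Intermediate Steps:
v(I) = 2*I*(100 + I)/5 (v(I) = ((I + I)*(I + 100))/5 = ((2*I)*(100 + I))/5 = (2*I*(100 + I))/5 = 2*I*(100 + I)/5)
51178/v(-194) = 51178/(((⅖)*(-194)*(100 - 194))) = 51178/(((⅖)*(-194)*(-94))) = 51178/(36472/5) = 51178*(5/36472) = 127945/18236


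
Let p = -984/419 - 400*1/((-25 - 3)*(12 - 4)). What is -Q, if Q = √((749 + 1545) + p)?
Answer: -√78917075398/5866 ≈ -47.890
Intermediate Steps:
p = -3301/5866 (p = -984*1/419 - 400/(8*(-28)) = -984/419 - 400/(-224) = -984/419 - 400*(-1/224) = -984/419 + 25/14 = -3301/5866 ≈ -0.56273)
Q = √78917075398/5866 (Q = √((749 + 1545) - 3301/5866) = √(2294 - 3301/5866) = √(13453303/5866) = √78917075398/5866 ≈ 47.890)
-Q = -√78917075398/5866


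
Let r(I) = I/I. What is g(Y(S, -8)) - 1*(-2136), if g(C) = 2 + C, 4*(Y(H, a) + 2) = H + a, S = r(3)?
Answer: 8537/4 ≈ 2134.3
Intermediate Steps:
r(I) = 1
S = 1
Y(H, a) = -2 + H/4 + a/4 (Y(H, a) = -2 + (H + a)/4 = -2 + (H/4 + a/4) = -2 + H/4 + a/4)
g(Y(S, -8)) - 1*(-2136) = (2 + (-2 + (¼)*1 + (¼)*(-8))) - 1*(-2136) = (2 + (-2 + ¼ - 2)) + 2136 = (2 - 15/4) + 2136 = -7/4 + 2136 = 8537/4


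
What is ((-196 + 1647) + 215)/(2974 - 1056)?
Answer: 119/137 ≈ 0.86861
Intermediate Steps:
((-196 + 1647) + 215)/(2974 - 1056) = (1451 + 215)/1918 = 1666*(1/1918) = 119/137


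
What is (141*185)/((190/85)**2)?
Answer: 7538565/1444 ≈ 5220.6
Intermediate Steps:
(141*185)/((190/85)**2) = 26085/((190*(1/85))**2) = 26085/((38/17)**2) = 26085/(1444/289) = 26085*(289/1444) = 7538565/1444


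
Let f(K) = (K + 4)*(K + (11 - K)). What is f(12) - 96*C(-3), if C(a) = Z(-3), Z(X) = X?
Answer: 464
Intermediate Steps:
f(K) = 44 + 11*K (f(K) = (4 + K)*11 = 44 + 11*K)
C(a) = -3
f(12) - 96*C(-3) = (44 + 11*12) - 96*(-3) = (44 + 132) + 288 = 176 + 288 = 464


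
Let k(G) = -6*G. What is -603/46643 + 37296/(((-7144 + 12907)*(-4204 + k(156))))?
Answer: -1633462899/115137545855 ≈ -0.014187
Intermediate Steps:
-603/46643 + 37296/(((-7144 + 12907)*(-4204 + k(156)))) = -603/46643 + 37296/(((-7144 + 12907)*(-4204 - 6*156))) = -603*1/46643 + 37296/((5763*(-4204 - 936))) = -603/46643 + 37296/((5763*(-5140))) = -603/46643 + 37296/(-29621820) = -603/46643 + 37296*(-1/29621820) = -603/46643 - 3108/2468485 = -1633462899/115137545855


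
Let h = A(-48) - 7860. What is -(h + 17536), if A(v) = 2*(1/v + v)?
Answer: -229919/24 ≈ -9580.0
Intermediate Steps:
A(v) = 2*v + 2/v (A(v) = 2*(v + 1/v) = 2*v + 2/v)
h = -190945/24 (h = (2*(-48) + 2/(-48)) - 7860 = (-96 + 2*(-1/48)) - 7860 = (-96 - 1/24) - 7860 = -2305/24 - 7860 = -190945/24 ≈ -7956.0)
-(h + 17536) = -(-190945/24 + 17536) = -1*229919/24 = -229919/24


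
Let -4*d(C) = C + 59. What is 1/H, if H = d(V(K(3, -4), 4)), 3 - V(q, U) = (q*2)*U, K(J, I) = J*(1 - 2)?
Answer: -2/43 ≈ -0.046512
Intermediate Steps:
K(J, I) = -J (K(J, I) = J*(-1) = -J)
V(q, U) = 3 - 2*U*q (V(q, U) = 3 - q*2*U = 3 - 2*q*U = 3 - 2*U*q)
d(C) = -59/4 - C/4 (d(C) = -(C + 59)/4 = -(59 + C)/4 = -59/4 - C/4)
H = -43/2 (H = -59/4 - (3 - 2*4*(-1*3))/4 = -59/4 - (3 - 2*4*(-3))/4 = -59/4 - (3 + 24)/4 = -59/4 - ¼*27 = -59/4 - 27/4 = -43/2 ≈ -21.500)
1/H = 1/(-43/2) = -2/43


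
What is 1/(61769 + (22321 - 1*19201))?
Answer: 1/64889 ≈ 1.5411e-5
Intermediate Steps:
1/(61769 + (22321 - 1*19201)) = 1/(61769 + (22321 - 19201)) = 1/(61769 + 3120) = 1/64889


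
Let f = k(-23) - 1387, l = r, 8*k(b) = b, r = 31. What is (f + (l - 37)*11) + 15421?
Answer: 111721/8 ≈ 13965.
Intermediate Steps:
k(b) = b/8
l = 31
f = -11119/8 (f = (⅛)*(-23) - 1387 = -23/8 - 1387 = -11119/8 ≈ -1389.9)
(f + (l - 37)*11) + 15421 = (-11119/8 + (31 - 37)*11) + 15421 = (-11119/8 - 6*11) + 15421 = (-11119/8 - 66) + 15421 = -11647/8 + 15421 = 111721/8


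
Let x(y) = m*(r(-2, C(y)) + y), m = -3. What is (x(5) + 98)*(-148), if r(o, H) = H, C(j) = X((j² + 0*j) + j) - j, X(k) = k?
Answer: -1184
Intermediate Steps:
C(j) = j² (C(j) = ((j² + 0*j) + j) - j = ((j² + 0) + j) - j = (j² + j) - j = (j + j²) - j = j²)
x(y) = -3*y - 3*y² (x(y) = -3*(y² + y) = -3*(y + y²) = -3*y - 3*y²)
(x(5) + 98)*(-148) = (-3*5*(1 + 5) + 98)*(-148) = (-3*5*6 + 98)*(-148) = (-90 + 98)*(-148) = 8*(-148) = -1184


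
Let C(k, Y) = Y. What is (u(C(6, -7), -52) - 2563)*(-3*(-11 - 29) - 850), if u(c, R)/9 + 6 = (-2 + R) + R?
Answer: 2606830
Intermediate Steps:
u(c, R) = -72 + 18*R (u(c, R) = -54 + 9*((-2 + R) + R) = -54 + 9*(-2 + 2*R) = -54 + (-18 + 18*R) = -72 + 18*R)
(u(C(6, -7), -52) - 2563)*(-3*(-11 - 29) - 850) = ((-72 + 18*(-52)) - 2563)*(-3*(-11 - 29) - 850) = ((-72 - 936) - 2563)*(-3*(-40) - 850) = (-1008 - 2563)*(120 - 850) = -3571*(-730) = 2606830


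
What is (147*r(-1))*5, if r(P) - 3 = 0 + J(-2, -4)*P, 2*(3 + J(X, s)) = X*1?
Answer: 5145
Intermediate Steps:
J(X, s) = -3 + X/2 (J(X, s) = -3 + (X*1)/2 = -3 + X/2)
r(P) = 3 - 4*P (r(P) = 3 + (0 + (-3 + (1/2)*(-2))*P) = 3 + (0 + (-3 - 1)*P) = 3 + (0 - 4*P) = 3 - 4*P)
(147*r(-1))*5 = (147*(3 - 4*(-1)))*5 = (147*(3 + 4))*5 = (147*7)*5 = 1029*5 = 5145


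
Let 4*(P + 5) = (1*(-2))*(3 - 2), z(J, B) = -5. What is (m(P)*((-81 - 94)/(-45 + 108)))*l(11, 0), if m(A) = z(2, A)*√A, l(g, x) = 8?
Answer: 500*I*√22/9 ≈ 260.58*I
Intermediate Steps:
P = -11/2 (P = -5 + ((1*(-2))*(3 - 2))/4 = -5 + (-2*1)/4 = -5 + (¼)*(-2) = -5 - ½ = -11/2 ≈ -5.5000)
m(A) = -5*√A
(m(P)*((-81 - 94)/(-45 + 108)))*l(11, 0) = ((-5*I*√22/2)*((-81 - 94)/(-45 + 108)))*8 = ((-5*I*√22/2)*(-175/63))*8 = ((-5*I*√22/2)*(-175*1/63))*8 = (-5*I*√22/2*(-25/9))*8 = (125*I*√22/18)*8 = 500*I*√22/9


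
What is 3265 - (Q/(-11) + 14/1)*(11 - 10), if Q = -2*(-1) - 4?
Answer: 35759/11 ≈ 3250.8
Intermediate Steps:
Q = -2 (Q = 2 - 4 = -2)
3265 - (Q/(-11) + 14/1)*(11 - 10) = 3265 - (-2/(-11) + 14/1)*(11 - 10) = 3265 - (-2*(-1/11) + 14*1) = 3265 - (2/11 + 14) = 3265 - 156/11 = 35759/11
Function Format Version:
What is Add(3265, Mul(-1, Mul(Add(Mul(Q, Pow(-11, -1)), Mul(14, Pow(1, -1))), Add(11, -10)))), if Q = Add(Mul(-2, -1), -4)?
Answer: Rational(35759, 11) ≈ 3250.8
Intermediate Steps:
Q = -2 (Q = Add(2, -4) = -2)
Add(3265, Mul(-1, Mul(Add(Mul(Q, Pow(-11, -1)), Mul(14, Pow(1, -1))), Add(11, -10)))) = Add(3265, Mul(-1, Mul(Add(Mul(-2, Pow(-11, -1)), Mul(14, Pow(1, -1))), Add(11, -10)))) = Add(3265, Mul(-1, Mul(Add(Mul(-2, Rational(-1, 11)), Mul(14, 1)), 1))) = Add(3265, Mul(-1, Mul(Add(Rational(2, 11), 14), 1))) = Add(3265, Mul(-1, Mul(Rational(156, 11), 1))) = Add(3265, Mul(-1, Rational(156, 11))) = Add(3265, Rational(-156, 11)) = Rational(35759, 11)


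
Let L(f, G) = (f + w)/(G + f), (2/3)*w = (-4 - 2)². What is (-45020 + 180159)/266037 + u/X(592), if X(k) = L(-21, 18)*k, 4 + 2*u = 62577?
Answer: -14886682865/3464865888 ≈ -4.2965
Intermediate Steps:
u = 62573/2 (u = -2 + (½)*62577 = -2 + 62577/2 = 62573/2 ≈ 31287.)
w = 54 (w = 3*(-4 - 2)²/2 = (3/2)*(-6)² = (3/2)*36 = 54)
L(f, G) = (54 + f)/(G + f) (L(f, G) = (f + 54)/(G + f) = (54 + f)/(G + f))
X(k) = -11*k (X(k) = ((54 - 21)/(18 - 21))*k = (33/(-3))*k = (-⅓*33)*k = -11*k)
(-45020 + 180159)/266037 + u/X(592) = (-45020 + 180159)/266037 + 62573/(2*((-11*592))) = 135139*(1/266037) + (62573/2)/(-6512) = 135139/266037 + (62573/2)*(-1/6512) = 135139/266037 - 62573/13024 = -14886682865/3464865888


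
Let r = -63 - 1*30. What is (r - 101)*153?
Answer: -29682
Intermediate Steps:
r = -93 (r = -63 - 30 = -93)
(r - 101)*153 = (-93 - 101)*153 = -194*153 = -29682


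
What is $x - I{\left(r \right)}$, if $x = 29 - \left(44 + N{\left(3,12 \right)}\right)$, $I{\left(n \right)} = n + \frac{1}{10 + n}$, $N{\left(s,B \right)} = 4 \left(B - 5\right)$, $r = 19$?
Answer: $- \frac{1799}{29} \approx -62.034$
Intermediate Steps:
$N{\left(s,B \right)} = -20 + 4 B$ ($N{\left(s,B \right)} = 4 \left(-5 + B\right) = -20 + 4 B$)
$x = -43$ ($x = 29 - \left(44 + \left(-20 + 4 \cdot 12\right)\right) = 29 - \left(44 + \left(-20 + 48\right)\right) = 29 - \left(44 + 28\right) = 29 - 72 = -43$)
$x - I{\left(r \right)} = -43 - \frac{1 + 19^{2} + 10 \cdot 19}{10 + 19} = -43 - \frac{1 + 361 + 190}{29} = -43 - \frac{1}{29} \cdot 552 = -43 - \frac{552}{29} = - \frac{1799}{29}$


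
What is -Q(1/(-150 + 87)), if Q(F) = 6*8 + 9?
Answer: -57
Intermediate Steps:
Q(F) = 57 (Q(F) = 48 + 9 = 57)
-Q(1/(-150 + 87)) = -1*57 = -57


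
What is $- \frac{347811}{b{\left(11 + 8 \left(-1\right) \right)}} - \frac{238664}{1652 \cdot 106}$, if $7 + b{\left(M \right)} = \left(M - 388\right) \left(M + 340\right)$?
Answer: $\frac{524775619}{412957874} \approx 1.2708$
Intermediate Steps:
$b{\left(M \right)} = -7 + \left(-388 + M\right) \left(340 + M\right)$ ($b{\left(M \right)} = -7 + \left(M - 388\right) \left(M + 340\right) = -7 + \left(-388 + M\right) \left(340 + M\right)$)
$- \frac{347811}{b{\left(11 + 8 \left(-1\right) \right)}} - \frac{238664}{1652 \cdot 106} = - \frac{347811}{-131927 + \left(11 + 8 \left(-1\right)\right)^{2} - 48 \left(11 + 8 \left(-1\right)\right)} - \frac{238664}{1652 \cdot 106} = - \frac{347811}{-131927 + \left(11 - 8\right)^{2} - 48 \left(11 - 8\right)} - \frac{238664}{175112} = - \frac{347811}{-131927 + 3^{2} - 144} - \frac{29833}{21889} = - \frac{347811}{-131927 + 9 - 144} - \frac{29833}{21889} = - \frac{347811}{-132062} - \frac{29833}{21889} = \left(-347811\right) \left(- \frac{1}{132062}\right) - \frac{29833}{21889} = \frac{347811}{132062} - \frac{29833}{21889} = \frac{524775619}{412957874}$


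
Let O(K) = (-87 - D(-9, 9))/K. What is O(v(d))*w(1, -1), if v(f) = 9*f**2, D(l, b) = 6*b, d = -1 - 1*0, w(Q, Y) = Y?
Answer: 47/3 ≈ 15.667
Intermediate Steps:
d = -1 (d = -1 + 0 = -1)
O(K) = -141/K (O(K) = (-87 - 6*9)/K = (-87 - 1*54)/K = (-87 - 54)/K = -141/K)
O(v(d))*w(1, -1) = -141/(9*(-1)**2)*(-1) = -141/(9*1)*(-1) = -141/9*(-1) = -141*1/9*(-1) = -47/3*(-1) = 47/3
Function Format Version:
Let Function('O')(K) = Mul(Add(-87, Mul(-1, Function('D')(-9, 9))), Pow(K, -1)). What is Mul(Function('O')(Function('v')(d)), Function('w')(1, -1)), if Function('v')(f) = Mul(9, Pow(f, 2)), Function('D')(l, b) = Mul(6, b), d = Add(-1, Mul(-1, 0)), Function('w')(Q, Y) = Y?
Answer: Rational(47, 3) ≈ 15.667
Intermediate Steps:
d = -1 (d = Add(-1, 0) = -1)
Function('O')(K) = Mul(-141, Pow(K, -1)) (Function('O')(K) = Mul(Add(-87, Mul(-1, Mul(6, 9))), Pow(K, -1)) = Mul(Add(-87, Mul(-1, 54)), Pow(K, -1)) = Mul(Add(-87, -54), Pow(K, -1)) = Mul(-141, Pow(K, -1)))
Mul(Function('O')(Function('v')(d)), Function('w')(1, -1)) = Mul(Mul(-141, Pow(Mul(9, Pow(-1, 2)), -1)), -1) = Mul(Mul(-141, Pow(Mul(9, 1), -1)), -1) = Mul(Mul(-141, Pow(9, -1)), -1) = Mul(Mul(-141, Rational(1, 9)), -1) = Mul(Rational(-47, 3), -1) = Rational(47, 3)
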